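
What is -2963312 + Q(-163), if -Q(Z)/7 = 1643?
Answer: -2974813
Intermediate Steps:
Q(Z) = -11501 (Q(Z) = -7*1643 = -11501)
-2963312 + Q(-163) = -2963312 - 11501 = -2974813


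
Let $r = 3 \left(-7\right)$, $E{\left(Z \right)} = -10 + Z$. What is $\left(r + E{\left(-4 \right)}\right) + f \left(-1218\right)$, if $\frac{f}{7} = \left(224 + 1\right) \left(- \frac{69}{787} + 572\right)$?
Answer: $- \frac{863439770795}{787} \approx -1.0971 \cdot 10^{9}$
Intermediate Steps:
$f = \frac{708899625}{787}$ ($f = 7 \left(224 + 1\right) \left(- \frac{69}{787} + 572\right) = 7 \cdot 225 \left(\left(-69\right) \frac{1}{787} + 572\right) = 7 \cdot 225 \left(- \frac{69}{787} + 572\right) = 7 \cdot 225 \cdot \frac{450095}{787} = 7 \cdot \frac{101271375}{787} = \frac{708899625}{787} \approx 9.0076 \cdot 10^{5}$)
$r = -21$
$\left(r + E{\left(-4 \right)}\right) + f \left(-1218\right) = \left(-21 - 14\right) + \frac{708899625}{787} \left(-1218\right) = \left(-21 - 14\right) - \frac{863439743250}{787} = -35 - \frac{863439743250}{787} = - \frac{863439770795}{787}$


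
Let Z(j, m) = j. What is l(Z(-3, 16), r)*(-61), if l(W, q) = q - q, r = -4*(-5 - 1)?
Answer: 0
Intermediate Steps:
r = 24 (r = -4*(-6) = 24)
l(W, q) = 0
l(Z(-3, 16), r)*(-61) = 0*(-61) = 0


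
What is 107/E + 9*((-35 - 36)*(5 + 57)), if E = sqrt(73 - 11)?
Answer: -39618 + 107*sqrt(62)/62 ≈ -39604.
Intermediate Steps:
E = sqrt(62) ≈ 7.8740
107/E + 9*((-35 - 36)*(5 + 57)) = 107/(sqrt(62)) + 9*((-35 - 36)*(5 + 57)) = 107*(sqrt(62)/62) + 9*(-71*62) = 107*sqrt(62)/62 + 9*(-4402) = 107*sqrt(62)/62 - 39618 = -39618 + 107*sqrt(62)/62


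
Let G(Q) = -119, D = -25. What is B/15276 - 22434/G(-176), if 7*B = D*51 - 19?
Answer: 171339893/908922 ≈ 188.51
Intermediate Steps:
B = -1294/7 (B = (-25*51 - 19)/7 = (-1275 - 19)/7 = (⅐)*(-1294) = -1294/7 ≈ -184.86)
B/15276 - 22434/G(-176) = -1294/7/15276 - 22434/(-119) = -1294/7*1/15276 - 22434*(-1/119) = -647/53466 + 22434/119 = 171339893/908922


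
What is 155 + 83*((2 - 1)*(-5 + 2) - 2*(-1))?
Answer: 72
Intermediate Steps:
155 + 83*((2 - 1)*(-5 + 2) - 2*(-1)) = 155 + 83*(1*(-3) + 2) = 155 + 83*(-3 + 2) = 155 + 83*(-1) = 155 - 83 = 72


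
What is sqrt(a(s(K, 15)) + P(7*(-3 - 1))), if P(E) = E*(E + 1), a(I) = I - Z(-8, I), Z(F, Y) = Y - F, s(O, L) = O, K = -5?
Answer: 2*sqrt(187) ≈ 27.350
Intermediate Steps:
a(I) = -8 (a(I) = I - (I - 1*(-8)) = I - (I + 8) = I - (8 + I) = I + (-8 - I) = -8)
P(E) = E*(1 + E)
sqrt(a(s(K, 15)) + P(7*(-3 - 1))) = sqrt(-8 + (7*(-3 - 1))*(1 + 7*(-3 - 1))) = sqrt(-8 + (7*(-4))*(1 + 7*(-4))) = sqrt(-8 - 28*(1 - 28)) = sqrt(-8 - 28*(-27)) = sqrt(-8 + 756) = sqrt(748) = 2*sqrt(187)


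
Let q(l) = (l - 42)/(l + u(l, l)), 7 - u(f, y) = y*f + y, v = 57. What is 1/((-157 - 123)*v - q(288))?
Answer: -82937/1323674274 ≈ -6.2657e-5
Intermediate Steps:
u(f, y) = 7 - y - f*y (u(f, y) = 7 - (y*f + y) = 7 - (f*y + y) = 7 - (y + f*y) = 7 + (-y - f*y) = 7 - y - f*y)
q(l) = (-42 + l)/(7 - l**2) (q(l) = (l - 42)/(l + (7 - l - l*l)) = (-42 + l)/(l + (7 - l - l**2)) = (-42 + l)/(7 - l**2))
1/((-157 - 123)*v - q(288)) = 1/((-157 - 123)*57 - (42 - 1*288)/(-7 + 288**2)) = 1/(-280*57 - (42 - 288)/(-7 + 82944)) = 1/(-15960 - (-246)/82937) = 1/(-15960 - 1*(-246/82937)) = 1/(-15960 + 246/82937) = 1/(-1323674274/82937) = -82937/1323674274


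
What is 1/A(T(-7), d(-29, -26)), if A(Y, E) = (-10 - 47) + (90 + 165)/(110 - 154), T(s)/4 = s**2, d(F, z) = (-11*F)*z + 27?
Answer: -44/2763 ≈ -0.015925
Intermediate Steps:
d(F, z) = 27 - 11*F*z (d(F, z) = -11*F*z + 27 = 27 - 11*F*z)
T(s) = 4*s**2
A(Y, E) = -2763/44 (A(Y, E) = -57 + 255/(-44) = -57 + 255*(-1/44) = -57 - 255/44 = -2763/44)
1/A(T(-7), d(-29, -26)) = 1/(-2763/44) = -44/2763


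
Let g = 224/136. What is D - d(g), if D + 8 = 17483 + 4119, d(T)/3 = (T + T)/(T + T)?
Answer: 21591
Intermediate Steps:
g = 28/17 (g = 224*(1/136) = 28/17 ≈ 1.6471)
d(T) = 3 (d(T) = 3*((T + T)/(T + T)) = 3*((2*T)/((2*T))) = 3*((2*T)*(1/(2*T))) = 3*1 = 3)
D = 21594 (D = -8 + (17483 + 4119) = -8 + 21602 = 21594)
D - d(g) = 21594 - 1*3 = 21594 - 3 = 21591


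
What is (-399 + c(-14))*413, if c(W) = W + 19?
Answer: -162722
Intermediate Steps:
c(W) = 19 + W
(-399 + c(-14))*413 = (-399 + (19 - 14))*413 = (-399 + 5)*413 = -394*413 = -162722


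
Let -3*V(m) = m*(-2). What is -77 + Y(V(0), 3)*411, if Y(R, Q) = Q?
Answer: 1156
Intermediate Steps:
V(m) = 2*m/3 (V(m) = -m*(-2)/3 = -(-2)*m/3 = 2*m/3)
-77 + Y(V(0), 3)*411 = -77 + 3*411 = -77 + 1233 = 1156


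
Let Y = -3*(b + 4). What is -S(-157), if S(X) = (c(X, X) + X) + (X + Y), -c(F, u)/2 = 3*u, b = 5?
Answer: -601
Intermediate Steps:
c(F, u) = -6*u
Y = -27 (Y = -3*(5 + 4) = -3*9 = -27)
S(X) = -27 - 4*X (S(X) = (-6*X + X) + (X - 27) = -5*X + (-27 + X) = -27 - 4*X)
-S(-157) = -(-27 - 4*(-157)) = -(-27 + 628) = -1*601 = -601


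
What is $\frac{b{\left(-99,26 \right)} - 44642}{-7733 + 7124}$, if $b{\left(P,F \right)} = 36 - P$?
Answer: $\frac{44507}{609} \approx 73.082$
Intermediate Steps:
$\frac{b{\left(-99,26 \right)} - 44642}{-7733 + 7124} = \frac{\left(36 - -99\right) - 44642}{-7733 + 7124} = \frac{\left(36 + 99\right) - 44642}{-609} = \left(135 - 44642\right) \left(- \frac{1}{609}\right) = \left(-44507\right) \left(- \frac{1}{609}\right) = \frac{44507}{609}$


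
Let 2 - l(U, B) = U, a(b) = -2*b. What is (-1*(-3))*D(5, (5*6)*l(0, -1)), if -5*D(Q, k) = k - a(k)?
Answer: -108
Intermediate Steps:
l(U, B) = 2 - U
D(Q, k) = -3*k/5 (D(Q, k) = -(k - (-2)*k)/5 = -(k + 2*k)/5 = -3*k/5)
(-1*(-3))*D(5, (5*6)*l(0, -1)) = (-1*(-3))*(-3*5*6*(2 - 1*0)/5) = 3*(-18*(2 + 0)) = 3*(-18*2) = 3*(-⅗*60) = 3*(-36) = -108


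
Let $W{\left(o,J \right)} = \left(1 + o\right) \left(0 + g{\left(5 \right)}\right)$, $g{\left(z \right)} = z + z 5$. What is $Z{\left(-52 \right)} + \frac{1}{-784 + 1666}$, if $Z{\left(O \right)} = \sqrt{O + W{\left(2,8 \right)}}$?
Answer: $\frac{1}{882} + \sqrt{38} \approx 6.1656$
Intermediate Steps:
$g{\left(z \right)} = 6 z$ ($g{\left(z \right)} = z + 5 z = 6 z$)
$W{\left(o,J \right)} = 30 + 30 o$ ($W{\left(o,J \right)} = \left(1 + o\right) \left(0 + 6 \cdot 5\right) = \left(1 + o\right) \left(0 + 30\right) = \left(1 + o\right) 30 = 30 + 30 o$)
$Z{\left(O \right)} = \sqrt{90 + O}$ ($Z{\left(O \right)} = \sqrt{O + \left(30 + 30 \cdot 2\right)} = \sqrt{O + \left(30 + 60\right)} = \sqrt{O + 90} = \sqrt{90 + O}$)
$Z{\left(-52 \right)} + \frac{1}{-784 + 1666} = \sqrt{90 - 52} + \frac{1}{-784 + 1666} = \sqrt{38} + \frac{1}{882} = \frac{1}{882} + \sqrt{38}$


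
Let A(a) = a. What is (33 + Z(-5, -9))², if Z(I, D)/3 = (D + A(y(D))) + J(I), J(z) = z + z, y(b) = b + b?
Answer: 6084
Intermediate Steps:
y(b) = 2*b
J(z) = 2*z
Z(I, D) = 6*I + 9*D (Z(I, D) = 3*((D + 2*D) + 2*I) = 3*(3*D + 2*I) = 3*(2*I + 3*D) = 6*I + 9*D)
(33 + Z(-5, -9))² = (33 + (6*(-5) + 9*(-9)))² = (33 + (-30 - 81))² = (33 - 111)² = (-78)² = 6084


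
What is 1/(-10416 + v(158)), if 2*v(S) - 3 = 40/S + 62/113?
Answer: -17854/185933325 ≈ -9.6024e-5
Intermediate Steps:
v(S) = 401/226 + 20/S (v(S) = 3/2 + (40/S + 62/113)/2 = 3/2 + (62/113 + 40/S)/2 = 3/2 + (31/113 + 20/S) = 401/226 + 20/S)
1/(-10416 + v(158)) = 1/(-10416 + (401/226 + 20/158)) = 1/(-10416 + (401/226 + 20*(1/158))) = 1/(-10416 + (401/226 + 10/79)) = 1/(-10416 + 33939/17854) = 1/(-185933325/17854) = -17854/185933325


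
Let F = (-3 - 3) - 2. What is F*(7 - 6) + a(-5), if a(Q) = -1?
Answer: -9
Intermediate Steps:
F = -8 (F = -6 - 2 = -8)
F*(7 - 6) + a(-5) = -8*(7 - 6) - 1 = -8*1 - 1 = -8 - 1 = -9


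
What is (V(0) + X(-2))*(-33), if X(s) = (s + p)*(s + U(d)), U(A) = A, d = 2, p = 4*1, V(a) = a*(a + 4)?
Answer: 0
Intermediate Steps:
V(a) = a*(4 + a)
p = 4
X(s) = (2 + s)*(4 + s) (X(s) = (s + 4)*(s + 2) = (4 + s)*(2 + s) = (2 + s)*(4 + s))
(V(0) + X(-2))*(-33) = (0*(4 + 0) + (8 + (-2)² + 6*(-2)))*(-33) = (0*4 + (8 + 4 - 12))*(-33) = (0 + 0)*(-33) = 0*(-33) = 0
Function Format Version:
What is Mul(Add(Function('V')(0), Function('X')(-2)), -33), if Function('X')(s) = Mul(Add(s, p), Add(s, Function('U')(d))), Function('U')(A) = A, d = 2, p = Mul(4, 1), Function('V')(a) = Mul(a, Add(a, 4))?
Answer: 0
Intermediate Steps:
Function('V')(a) = Mul(a, Add(4, a))
p = 4
Function('X')(s) = Mul(Add(2, s), Add(4, s)) (Function('X')(s) = Mul(Add(s, 4), Add(s, 2)) = Mul(Add(4, s), Add(2, s)) = Mul(Add(2, s), Add(4, s)))
Mul(Add(Function('V')(0), Function('X')(-2)), -33) = Mul(Add(Mul(0, Add(4, 0)), Add(8, Pow(-2, 2), Mul(6, -2))), -33) = Mul(Add(Mul(0, 4), Add(8, 4, -12)), -33) = Mul(Add(0, 0), -33) = Mul(0, -33) = 0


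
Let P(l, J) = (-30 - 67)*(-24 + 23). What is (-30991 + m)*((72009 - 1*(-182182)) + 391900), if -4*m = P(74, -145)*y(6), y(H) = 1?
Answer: -80154695551/4 ≈ -2.0039e+10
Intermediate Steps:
P(l, J) = 97 (P(l, J) = -97*(-1) = 97)
m = -97/4 ≈ -24.250
(-30991 + m)*((72009 - 1*(-182182)) + 391900) = (-30991 - 97/4)*((72009 - 1*(-182182)) + 391900) = -124061*((72009 + 182182) + 391900)/4 = -124061*(254191 + 391900)/4 = -124061/4*646091 = -80154695551/4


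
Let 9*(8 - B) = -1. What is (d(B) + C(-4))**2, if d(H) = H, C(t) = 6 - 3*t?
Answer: 55225/81 ≈ 681.79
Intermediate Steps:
B = 73/9 (B = 8 - 1/9*(-1) = 8 + 1/9 = 73/9 ≈ 8.1111)
(d(B) + C(-4))**2 = (73/9 + (6 - 3*(-4)))**2 = (73/9 + (6 + 12))**2 = (73/9 + 18)**2 = (235/9)**2 = 55225/81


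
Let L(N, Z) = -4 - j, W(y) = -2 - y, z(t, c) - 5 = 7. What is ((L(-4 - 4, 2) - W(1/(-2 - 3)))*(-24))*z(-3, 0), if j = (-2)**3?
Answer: -8352/5 ≈ -1670.4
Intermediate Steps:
j = -8
z(t, c) = 12 (z(t, c) = 5 + 7 = 12)
L(N, Z) = 4 (L(N, Z) = -4 - 1*(-8) = -4 + 8 = 4)
((L(-4 - 4, 2) - W(1/(-2 - 3)))*(-24))*z(-3, 0) = ((4 - (-2 - 1/(-2 - 3)))*(-24))*12 = ((4 - (-2 - 1/(-5)))*(-24))*12 = ((4 - (-2 - 1*(-1/5)))*(-24))*12 = ((4 - (-2 + 1/5))*(-24))*12 = ((4 - 1*(-9/5))*(-24))*12 = ((4 + 9/5)*(-24))*12 = ((29/5)*(-24))*12 = -696/5*12 = -8352/5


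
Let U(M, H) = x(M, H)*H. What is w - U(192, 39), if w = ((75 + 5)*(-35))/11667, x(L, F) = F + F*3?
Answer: -70984828/11667 ≈ -6084.2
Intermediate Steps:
x(L, F) = 4*F (x(L, F) = F + 3*F = 4*F)
U(M, H) = 4*H² (U(M, H) = (4*H)*H = 4*H²)
w = -2800/11667 (w = (80*(-35))*(1/11667) = -2800*1/11667 = -2800/11667 ≈ -0.23999)
w - U(192, 39) = -2800/11667 - 4*39² = -2800/11667 - 4*1521 = -2800/11667 - 1*6084 = -2800/11667 - 6084 = -70984828/11667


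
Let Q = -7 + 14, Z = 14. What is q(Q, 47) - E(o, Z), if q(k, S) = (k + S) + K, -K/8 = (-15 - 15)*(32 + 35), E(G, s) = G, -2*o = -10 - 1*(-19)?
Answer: 32277/2 ≈ 16139.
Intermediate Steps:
o = -9/2 (o = -(-10 - 1*(-19))/2 = -(-10 + 19)/2 = -½*9 = -9/2 ≈ -4.5000)
Q = 7
K = 16080 (K = -8*(-15 - 15)*(32 + 35) = -(-240)*67 = -8*(-2010) = 16080)
q(k, S) = 16080 + S + k (q(k, S) = (k + S) + 16080 = (S + k) + 16080 = 16080 + S + k)
q(Q, 47) - E(o, Z) = (16080 + 47 + 7) - 1*(-9/2) = 16134 + 9/2 = 32277/2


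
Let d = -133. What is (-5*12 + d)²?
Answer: 37249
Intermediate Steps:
(-5*12 + d)² = (-5*12 - 133)² = (-60 - 133)² = (-193)² = 37249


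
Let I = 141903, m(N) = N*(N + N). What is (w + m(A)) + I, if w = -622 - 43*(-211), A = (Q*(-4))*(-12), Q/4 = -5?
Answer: 1993554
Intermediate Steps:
Q = -20 (Q = 4*(-5) = -20)
A = -960 (A = -20*(-4)*(-12) = 80*(-12) = -960)
w = 8451 (w = -622 + 9073 = 8451)
m(N) = 2*N² (m(N) = N*(2*N) = 2*N²)
(w + m(A)) + I = (8451 + 2*(-960)²) + 141903 = (8451 + 2*921600) + 141903 = (8451 + 1843200) + 141903 = 1851651 + 141903 = 1993554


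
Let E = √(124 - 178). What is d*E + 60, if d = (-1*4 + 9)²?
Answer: 60 + 75*I*√6 ≈ 60.0 + 183.71*I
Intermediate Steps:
E = 3*I*√6 (E = √(-54) = 3*I*√6 ≈ 7.3485*I)
d = 25 (d = (-4 + 9)² = 5² = 25)
d*E + 60 = 25*(3*I*√6) + 60 = 75*I*√6 + 60 = 60 + 75*I*√6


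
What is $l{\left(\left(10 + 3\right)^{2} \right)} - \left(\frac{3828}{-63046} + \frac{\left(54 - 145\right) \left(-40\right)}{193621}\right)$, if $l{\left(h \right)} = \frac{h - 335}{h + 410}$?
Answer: $- \frac{29829245308}{121859829633} \approx -0.24478$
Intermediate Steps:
$l{\left(h \right)} = \frac{-335 + h}{410 + h}$
$l{\left(\left(10 + 3\right)^{2} \right)} - \left(\frac{3828}{-63046} + \frac{\left(54 - 145\right) \left(-40\right)}{193621}\right) = \frac{-335 + \left(10 + 3\right)^{2}}{410 + \left(10 + 3\right)^{2}} - \left(\frac{3828}{-63046} + \frac{\left(54 - 145\right) \left(-40\right)}{193621}\right) = \frac{-335 + 13^{2}}{410 + 13^{2}} - \left(3828 \left(- \frac{1}{63046}\right) + \left(-91\right) \left(-40\right) \frac{1}{193621}\right) = \frac{-335 + 169}{410 + 169} - \left(- \frac{66}{1087} + 3640 \cdot \frac{1}{193621}\right) = \frac{1}{579} \left(-166\right) - \left(- \frac{66}{1087} + \frac{3640}{193621}\right) = \frac{1}{579} \left(-166\right) - - \frac{8822306}{210466027} = - \frac{166}{579} + \frac{8822306}{210466027} = - \frac{29829245308}{121859829633}$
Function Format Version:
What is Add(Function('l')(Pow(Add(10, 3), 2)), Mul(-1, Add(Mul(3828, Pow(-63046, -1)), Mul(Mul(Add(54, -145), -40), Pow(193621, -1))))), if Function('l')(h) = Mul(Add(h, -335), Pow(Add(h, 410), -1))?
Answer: Rational(-29829245308, 121859829633) ≈ -0.24478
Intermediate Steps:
Function('l')(h) = Mul(Pow(Add(410, h), -1), Add(-335, h)) (Function('l')(h) = Mul(Add(-335, h), Pow(Add(410, h), -1)) = Mul(Pow(Add(410, h), -1), Add(-335, h)))
Add(Function('l')(Pow(Add(10, 3), 2)), Mul(-1, Add(Mul(3828, Pow(-63046, -1)), Mul(Mul(Add(54, -145), -40), Pow(193621, -1))))) = Add(Mul(Pow(Add(410, Pow(Add(10, 3), 2)), -1), Add(-335, Pow(Add(10, 3), 2))), Mul(-1, Add(Mul(3828, Pow(-63046, -1)), Mul(Mul(Add(54, -145), -40), Pow(193621, -1))))) = Add(Mul(Pow(Add(410, Pow(13, 2)), -1), Add(-335, Pow(13, 2))), Mul(-1, Add(Mul(3828, Rational(-1, 63046)), Mul(Mul(-91, -40), Rational(1, 193621))))) = Add(Mul(Pow(Add(410, 169), -1), Add(-335, 169)), Mul(-1, Add(Rational(-66, 1087), Mul(3640, Rational(1, 193621))))) = Add(Mul(Pow(579, -1), -166), Mul(-1, Add(Rational(-66, 1087), Rational(3640, 193621)))) = Add(Mul(Rational(1, 579), -166), Mul(-1, Rational(-8822306, 210466027))) = Add(Rational(-166, 579), Rational(8822306, 210466027)) = Rational(-29829245308, 121859829633)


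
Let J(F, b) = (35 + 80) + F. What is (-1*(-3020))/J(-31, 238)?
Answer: 755/21 ≈ 35.952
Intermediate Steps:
J(F, b) = 115 + F
(-1*(-3020))/J(-31, 238) = (-1*(-3020))/(115 - 31) = 3020/84 = 3020*(1/84) = 755/21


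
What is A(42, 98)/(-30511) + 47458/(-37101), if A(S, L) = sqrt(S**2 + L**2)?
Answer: -47458/37101 - 14*sqrt(58)/30511 ≈ -1.2827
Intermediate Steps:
A(S, L) = sqrt(L**2 + S**2)
A(42, 98)/(-30511) + 47458/(-37101) = sqrt(98**2 + 42**2)/(-30511) + 47458/(-37101) = sqrt(9604 + 1764)*(-1/30511) + 47458*(-1/37101) = sqrt(11368)*(-1/30511) - 47458/37101 = (14*sqrt(58))*(-1/30511) - 47458/37101 = -14*sqrt(58)/30511 - 47458/37101 = -47458/37101 - 14*sqrt(58)/30511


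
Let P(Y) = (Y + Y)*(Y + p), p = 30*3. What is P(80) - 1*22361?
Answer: 4839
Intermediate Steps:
p = 90
P(Y) = 2*Y*(90 + Y) (P(Y) = (Y + Y)*(Y + 90) = (2*Y)*(90 + Y) = 2*Y*(90 + Y))
P(80) - 1*22361 = 2*80*(90 + 80) - 1*22361 = 2*80*170 - 22361 = 27200 - 22361 = 4839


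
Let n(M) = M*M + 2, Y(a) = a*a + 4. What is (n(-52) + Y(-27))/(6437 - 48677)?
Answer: -3439/42240 ≈ -0.081416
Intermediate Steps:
Y(a) = 4 + a² (Y(a) = a² + 4 = 4 + a²)
n(M) = 2 + M² (n(M) = M² + 2 = 2 + M²)
(n(-52) + Y(-27))/(6437 - 48677) = ((2 + (-52)²) + (4 + (-27)²))/(6437 - 48677) = ((2 + 2704) + (4 + 729))/(-42240) = (2706 + 733)*(-1/42240) = 3439*(-1/42240) = -3439/42240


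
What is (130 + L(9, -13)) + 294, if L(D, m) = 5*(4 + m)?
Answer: 379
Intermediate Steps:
L(D, m) = 20 + 5*m
(130 + L(9, -13)) + 294 = (130 + (20 + 5*(-13))) + 294 = (130 + (20 - 65)) + 294 = (130 - 45) + 294 = 85 + 294 = 379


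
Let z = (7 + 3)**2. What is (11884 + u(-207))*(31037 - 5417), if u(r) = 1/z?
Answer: 1522341681/5 ≈ 3.0447e+8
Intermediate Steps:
z = 100 (z = 10**2 = 100)
u(r) = 1/100
(11884 + u(-207))*(31037 - 5417) = (11884 + 1/100)*(31037 - 5417) = (1188401/100)*25620 = 1522341681/5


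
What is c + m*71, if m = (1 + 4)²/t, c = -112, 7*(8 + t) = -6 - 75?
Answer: -27769/137 ≈ -202.69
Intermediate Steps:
t = -137/7 (t = -8 + (-6 - 75)/7 = -8 + (⅐)*(-81) = -8 - 81/7 = -137/7 ≈ -19.571)
m = -175/137 (m = (1 + 4)²/(-137/7) = 5²*(-7/137) = 25*(-7/137) = -175/137 ≈ -1.2774)
c + m*71 = -112 - 175/137*71 = -112 - 12425/137 = -27769/137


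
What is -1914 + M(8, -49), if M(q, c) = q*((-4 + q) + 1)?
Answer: -1874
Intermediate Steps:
M(q, c) = q*(-3 + q)
-1914 + M(8, -49) = -1914 + 8*(-3 + 8) = -1914 + 8*5 = -1914 + 40 = -1874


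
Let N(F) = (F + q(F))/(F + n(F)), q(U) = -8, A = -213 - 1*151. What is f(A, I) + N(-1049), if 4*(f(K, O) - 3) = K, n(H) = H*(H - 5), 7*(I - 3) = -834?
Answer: -97205593/1104597 ≈ -88.001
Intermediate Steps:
I = -813/7 (I = 3 + (1/7)*(-834) = 3 - 834/7 = -813/7 ≈ -116.14)
n(H) = H*(-5 + H)
A = -364 (A = -213 - 151 = -364)
f(K, O) = 3 + K/4
N(F) = (-8 + F)/(F + F*(-5 + F)) (N(F) = (F - 8)/(F + F*(-5 + F)) = (-8 + F)/(F + F*(-5 + F)))
f(A, I) + N(-1049) = (3 + (1/4)*(-364)) + (-8 - 1049)/((-1049)*(-4 - 1049)) = (3 - 91) - 1/1049*(-1057)/(-1053) = -88 - 1/1049*(-1/1053)*(-1057) = -88 - 1057/1104597 = -97205593/1104597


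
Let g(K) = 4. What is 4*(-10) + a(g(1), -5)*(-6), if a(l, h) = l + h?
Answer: -34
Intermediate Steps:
a(l, h) = h + l
4*(-10) + a(g(1), -5)*(-6) = 4*(-10) + (-5 + 4)*(-6) = -40 - 1*(-6) = -40 + 6 = -34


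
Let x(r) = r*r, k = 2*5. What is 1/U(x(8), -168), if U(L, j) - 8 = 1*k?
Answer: 1/18 ≈ 0.055556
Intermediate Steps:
k = 10
x(r) = r²
U(L, j) = 18 (U(L, j) = 8 + 1*10 = 8 + 10 = 18)
1/U(x(8), -168) = 1/18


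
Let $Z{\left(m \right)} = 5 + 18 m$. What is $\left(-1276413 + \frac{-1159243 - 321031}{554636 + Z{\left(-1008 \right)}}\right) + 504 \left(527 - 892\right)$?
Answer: $- \frac{783487213655}{536497} \approx -1.4604 \cdot 10^{6}$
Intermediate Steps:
$\left(-1276413 + \frac{-1159243 - 321031}{554636 + Z{\left(-1008 \right)}}\right) + 504 \left(527 - 892\right) = \left(-1276413 + \frac{-1159243 - 321031}{554636 + \left(5 + 18 \left(-1008\right)\right)}\right) + 504 \left(527 - 892\right) = \left(-1276413 - \frac{1480274}{554636 + \left(5 - 18144\right)}\right) + 504 \left(-365\right) = \left(-1276413 - \frac{1480274}{554636 - 18139}\right) - 183960 = \left(-1276413 - \frac{1480274}{536497}\right) - 183960 = - \frac{684793225535}{536497} - 183960 = - \frac{783487213655}{536497}$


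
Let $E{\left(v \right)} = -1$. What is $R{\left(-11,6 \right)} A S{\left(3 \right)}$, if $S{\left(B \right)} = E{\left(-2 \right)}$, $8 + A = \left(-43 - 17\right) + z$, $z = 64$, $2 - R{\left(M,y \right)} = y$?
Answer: $-16$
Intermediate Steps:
$R{\left(M,y \right)} = 2 - y$
$A = -4$ ($A = -8 + \left(\left(-43 - 17\right) + 64\right) = -8 + \left(-60 + 64\right) = -8 + 4 = -4$)
$S{\left(B \right)} = -1$
$R{\left(-11,6 \right)} A S{\left(3 \right)} = \left(2 - 6\right) \left(-4\right) \left(-1\right) = \left(-4\right) \left(-4\right) \left(-1\right) = 16 \left(-1\right) = -16$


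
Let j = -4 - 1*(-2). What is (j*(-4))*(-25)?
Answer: -200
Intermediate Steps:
j = -2 (j = -4 + 2 = -2)
(j*(-4))*(-25) = -2*(-4)*(-25) = 8*(-25) = -200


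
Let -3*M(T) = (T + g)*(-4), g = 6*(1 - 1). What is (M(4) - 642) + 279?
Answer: -1073/3 ≈ -357.67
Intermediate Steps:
g = 0 (g = 6*0 = 0)
M(T) = 4*T/3 (M(T) = -(T + 0)*(-4)/3 = -T*(-4)/3 = -(-4)*T/3 = 4*T/3)
(M(4) - 642) + 279 = ((4/3)*4 - 642) + 279 = (16/3 - 642) + 279 = -1910/3 + 279 = -1073/3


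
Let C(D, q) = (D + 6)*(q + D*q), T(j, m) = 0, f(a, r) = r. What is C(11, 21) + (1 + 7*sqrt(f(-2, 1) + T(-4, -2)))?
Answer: 4292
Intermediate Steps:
C(D, q) = (6 + D)*(q + D*q)
C(11, 21) + (1 + 7*sqrt(f(-2, 1) + T(-4, -2))) = 21*(6 + 11**2 + 7*11) + (1 + 7*sqrt(1 + 0)) = 21*(6 + 121 + 77) + (1 + 7*sqrt(1)) = 21*204 + (1 + 7*1) = 4284 + (1 + 7) = 4284 + 8 = 4292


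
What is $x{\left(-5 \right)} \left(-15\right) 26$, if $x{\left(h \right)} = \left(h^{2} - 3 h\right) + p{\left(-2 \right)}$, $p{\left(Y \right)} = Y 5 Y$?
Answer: $-23400$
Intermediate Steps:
$p{\left(Y \right)} = 5 Y^{2}$ ($p{\left(Y \right)} = 5 Y Y = 5 Y^{2}$)
$x{\left(h \right)} = 20 + h^{2} - 3 h$ ($x{\left(h \right)} = \left(h^{2} - 3 h\right) + 5 \left(-2\right)^{2} = \left(h^{2} - 3 h\right) + 5 \cdot 4 = \left(h^{2} - 3 h\right) + 20 = 20 + h^{2} - 3 h$)
$x{\left(-5 \right)} \left(-15\right) 26 = \left(20 + \left(-5\right)^{2} - -15\right) \left(-15\right) 26 = \left(20 + 25 + 15\right) \left(-15\right) 26 = 60 \left(-15\right) 26 = \left(-900\right) 26 = -23400$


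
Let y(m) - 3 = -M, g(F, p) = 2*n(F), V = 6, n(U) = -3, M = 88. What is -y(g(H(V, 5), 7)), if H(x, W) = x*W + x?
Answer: 85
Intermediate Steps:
H(x, W) = x + W*x (H(x, W) = W*x + x = x + W*x)
g(F, p) = -6 (g(F, p) = 2*(-3) = -6)
y(m) = -85 (y(m) = 3 - 1*88 = 3 - 88 = -85)
-y(g(H(V, 5), 7)) = -1*(-85) = 85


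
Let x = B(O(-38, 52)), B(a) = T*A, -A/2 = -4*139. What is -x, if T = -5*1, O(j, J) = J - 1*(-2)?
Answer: 5560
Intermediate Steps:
A = 1112 (A = -(-8)*139 = -2*(-556) = 1112)
O(j, J) = 2 + J (O(j, J) = J + 2 = 2 + J)
T = -5
B(a) = -5560 (B(a) = -5*1112 = -5560)
x = -5560
-x = -1*(-5560) = 5560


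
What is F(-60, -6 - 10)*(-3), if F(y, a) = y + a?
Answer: 228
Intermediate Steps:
F(y, a) = a + y
F(-60, -6 - 10)*(-3) = ((-6 - 10) - 60)*(-3) = (-16 - 60)*(-3) = -76*(-3) = 228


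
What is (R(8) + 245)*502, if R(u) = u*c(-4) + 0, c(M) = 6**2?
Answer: 267566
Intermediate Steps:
c(M) = 36
R(u) = 36*u (R(u) = u*36 + 0 = 36*u + 0 = 36*u)
(R(8) + 245)*502 = (36*8 + 245)*502 = (288 + 245)*502 = 533*502 = 267566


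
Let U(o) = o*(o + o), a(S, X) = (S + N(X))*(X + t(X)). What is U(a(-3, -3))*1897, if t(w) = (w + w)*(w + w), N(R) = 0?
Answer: 37184994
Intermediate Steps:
t(w) = 4*w² (t(w) = (2*w)*(2*w) = 4*w²)
a(S, X) = S*(X + 4*X²) (a(S, X) = (S + 0)*(X + 4*X²) = S*(X + 4*X²))
U(o) = 2*o² (U(o) = o*(2*o) = 2*o²)
U(a(-3, -3))*1897 = (2*(-3*(-3)*(1 + 4*(-3)))²)*1897 = (2*(-3*(-3)*(1 - 12))²)*1897 = (2*(-3*(-3)*(-11))²)*1897 = (2*(-99)²)*1897 = (2*9801)*1897 = 19602*1897 = 37184994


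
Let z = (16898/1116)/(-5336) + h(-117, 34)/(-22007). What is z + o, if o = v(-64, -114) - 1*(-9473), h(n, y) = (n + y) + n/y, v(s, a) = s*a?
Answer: 18679574430271553/1113934833072 ≈ 16769.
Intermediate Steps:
v(s, a) = a*s
h(n, y) = n + y + n/y
z = 1214487185/1113934833072 (z = (16898/1116)/(-5336) + (-117 + 34 - 117/34)/(-22007) = (16898*(1/1116))*(-1/5336) + (-117 + 34 - 117*1/34)*(-1/22007) = (8449/558)*(-1/5336) + (-117 + 34 - 117/34)*(-1/22007) = -8449/2977488 - 2939/34*(-1/22007) = -8449/2977488 + 2939/748238 = 1214487185/1113934833072 ≈ 0.0010903)
o = 16769 (o = -114*(-64) - 1*(-9473) = 7296 + 9473 = 16769)
z + o = 1214487185/1113934833072 + 16769 = 18679574430271553/1113934833072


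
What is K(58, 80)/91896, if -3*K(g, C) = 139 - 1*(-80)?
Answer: -73/91896 ≈ -0.00079438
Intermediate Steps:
K(g, C) = -73 (K(g, C) = -(139 - 1*(-80))/3 = -(139 + 80)/3 = -1/3*219 = -73)
K(58, 80)/91896 = -73/91896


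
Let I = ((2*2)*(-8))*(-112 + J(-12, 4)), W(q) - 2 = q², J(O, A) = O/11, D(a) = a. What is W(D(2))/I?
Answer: 33/19904 ≈ 0.0016580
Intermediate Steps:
J(O, A) = O/11 (J(O, A) = O*(1/11) = O/11)
W(q) = 2 + q²
I = 39808/11 (I = ((2*2)*(-8))*(-112 + (1/11)*(-12)) = (4*(-8))*(-112 - 12/11) = -32*(-1244/11) = 39808/11 ≈ 3618.9)
W(D(2))/I = (2 + 2²)/(39808/11) = (2 + 4)*(11/39808) = 6*(11/39808) = 33/19904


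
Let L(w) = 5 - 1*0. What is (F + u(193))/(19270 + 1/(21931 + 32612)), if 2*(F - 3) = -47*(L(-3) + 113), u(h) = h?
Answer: -140557311/1051043611 ≈ -0.13373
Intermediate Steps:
L(w) = 5 (L(w) = 5 + 0 = 5)
F = -2770 (F = 3 + (-47*(5 + 113))/2 = 3 + (-47*118)/2 = 3 + (½)*(-5546) = 3 - 2773 = -2770)
(F + u(193))/(19270 + 1/(21931 + 32612)) = (-2770 + 193)/(19270 + 1/(21931 + 32612)) = -2577/(19270 + 1/54543) = -2577/1051043611/54543 = -2577*54543/1051043611 = -140557311/1051043611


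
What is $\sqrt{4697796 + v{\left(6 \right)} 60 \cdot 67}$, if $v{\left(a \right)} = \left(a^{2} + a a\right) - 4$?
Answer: $2 \sqrt{1242789} \approx 2229.6$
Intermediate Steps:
$v{\left(a \right)} = -4 + 2 a^{2}$ ($v{\left(a \right)} = \left(a^{2} + a^{2}\right) - 4 = 2 a^{2} - 4 = -4 + 2 a^{2}$)
$\sqrt{4697796 + v{\left(6 \right)} 60 \cdot 67} = \sqrt{4697796 + \left(-4 + 2 \cdot 6^{2}\right) 60 \cdot 67} = \sqrt{4697796 + \left(-4 + 2 \cdot 36\right) 60 \cdot 67} = \sqrt{4697796 + \left(-4 + 72\right) 60 \cdot 67} = \sqrt{4697796 + 68 \cdot 60 \cdot 67} = \sqrt{4697796 + 4080 \cdot 67} = \sqrt{4697796 + 273360} = \sqrt{4971156} = 2 \sqrt{1242789}$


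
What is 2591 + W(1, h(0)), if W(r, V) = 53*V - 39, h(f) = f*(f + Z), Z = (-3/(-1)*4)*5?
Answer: 2552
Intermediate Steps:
Z = 60 (Z = (-3*(-1)*4)*5 = (3*4)*5 = 12*5 = 60)
h(f) = f*(60 + f) (h(f) = f*(f + 60) = f*(60 + f))
W(r, V) = -39 + 53*V
2591 + W(1, h(0)) = 2591 + (-39 + 53*(0*(60 + 0))) = 2591 + (-39 + 53*(0*60)) = 2591 + (-39 + 53*0) = 2591 + (-39 + 0) = 2591 - 39 = 2552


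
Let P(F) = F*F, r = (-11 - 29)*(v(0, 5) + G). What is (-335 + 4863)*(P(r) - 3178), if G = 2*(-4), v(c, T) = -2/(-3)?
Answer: 3376973344/9 ≈ 3.7522e+8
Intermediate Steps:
v(c, T) = ⅔ (v(c, T) = -2*(-⅓) = ⅔)
G = -8
r = 880/3 (r = (-11 - 29)*(⅔ - 8) = -40*(-22/3) = 880/3 ≈ 293.33)
P(F) = F²
(-335 + 4863)*(P(r) - 3178) = (-335 + 4863)*((880/3)² - 3178) = 4528*(774400/9 - 3178) = 4528*(745798/9) = 3376973344/9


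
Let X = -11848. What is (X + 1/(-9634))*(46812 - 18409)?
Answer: -3242021608099/9634 ≈ -3.3652e+8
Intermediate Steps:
(X + 1/(-9634))*(46812 - 18409) = (-11848 + 1/(-9634))*(46812 - 18409) = (-11848 - 1/9634)*28403 = -114143633/9634*28403 = -3242021608099/9634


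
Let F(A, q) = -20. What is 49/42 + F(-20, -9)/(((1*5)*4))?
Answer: ⅙ ≈ 0.16667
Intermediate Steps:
49/42 + F(-20, -9)/(((1*5)*4)) = 49/42 - 20/((1*5)*4) = 49*(1/42) - 20/(5*4) = 7/6 - 20/20 = 7/6 - 20*1/20 = 7/6 - 1 = ⅙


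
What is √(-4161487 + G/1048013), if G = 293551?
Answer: 2*I*√1142672725825950785/1048013 ≈ 2040.0*I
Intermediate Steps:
√(-4161487 + G/1048013) = √(-4161487 + 293551/1048013) = √(-4361292181780/1048013) = 2*I*√1142672725825950785/1048013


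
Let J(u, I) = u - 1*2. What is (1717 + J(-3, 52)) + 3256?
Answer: 4968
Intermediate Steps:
J(u, I) = -2 + u (J(u, I) = u - 2 = -2 + u)
(1717 + J(-3, 52)) + 3256 = (1717 + (-2 - 3)) + 3256 = (1717 - 5) + 3256 = 1712 + 3256 = 4968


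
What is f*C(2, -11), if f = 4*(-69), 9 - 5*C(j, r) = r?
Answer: -1104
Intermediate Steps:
C(j, r) = 9/5 - r/5
f = -276
f*C(2, -11) = -276*(9/5 - ⅕*(-11)) = -276*(9/5 + 11/5) = -276*4 = -1104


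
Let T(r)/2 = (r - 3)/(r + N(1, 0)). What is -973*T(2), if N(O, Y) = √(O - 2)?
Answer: 3892/5 - 1946*I/5 ≈ 778.4 - 389.2*I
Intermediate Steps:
N(O, Y) = √(-2 + O)
T(r) = 2*(-3 + r)/(I + r) (T(r) = 2*((r - 3)/(r + √(-2 + 1))) = 2*((-3 + r)/(r + √(-1))) = 2*((-3 + r)/(r + I)) = 2*((-3 + r)/(I + r)) = 2*(-3 + r)/(I + r))
-973*T(2) = -1946*(-3 + 2)/(I + 2) = -1946*(-1)/(2 + I) = -1946*(2 - I)/5*(-1) = -973*(-⅘ + 2*I/5) = 3892/5 - 1946*I/5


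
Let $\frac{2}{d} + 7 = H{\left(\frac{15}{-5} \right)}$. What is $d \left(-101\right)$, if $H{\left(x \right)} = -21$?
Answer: $\frac{101}{14} \approx 7.2143$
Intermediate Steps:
$d = - \frac{1}{14}$ ($d = \frac{2}{-7 - 21} = \frac{2}{-28} = 2 \left(- \frac{1}{28}\right) = - \frac{1}{14} \approx -0.071429$)
$d \left(-101\right) = \left(- \frac{1}{14}\right) \left(-101\right) = \frac{101}{14}$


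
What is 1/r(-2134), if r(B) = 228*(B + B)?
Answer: -1/973104 ≈ -1.0276e-6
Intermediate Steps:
r(B) = 456*B (r(B) = 228*(2*B) = 456*B)
1/r(-2134) = 1/(456*(-2134)) = 1/(-973104) = -1/973104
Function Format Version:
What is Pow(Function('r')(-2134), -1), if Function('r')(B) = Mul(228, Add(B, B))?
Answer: Rational(-1, 973104) ≈ -1.0276e-6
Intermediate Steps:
Function('r')(B) = Mul(456, B) (Function('r')(B) = Mul(228, Mul(2, B)) = Mul(456, B))
Pow(Function('r')(-2134), -1) = Pow(Mul(456, -2134), -1) = Pow(-973104, -1) = Rational(-1, 973104)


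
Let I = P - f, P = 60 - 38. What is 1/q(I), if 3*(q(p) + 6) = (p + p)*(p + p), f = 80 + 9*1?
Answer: 3/17938 ≈ 0.00016724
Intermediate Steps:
P = 22
f = 89 (f = 80 + 9 = 89)
I = -67 (I = 22 - 1*89 = 22 - 89 = -67)
q(p) = -6 + 4*p²/3 (q(p) = -6 + ((p + p)*(p + p))/3 = -6 + ((2*p)*(2*p))/3 = -6 + (4*p²)/3 = -6 + 4*p²/3)
1/q(I) = 1/(-6 + (4/3)*(-67)²) = 1/(-6 + (4/3)*4489) = 1/(-6 + 17956/3) = 1/(17938/3) = 3/17938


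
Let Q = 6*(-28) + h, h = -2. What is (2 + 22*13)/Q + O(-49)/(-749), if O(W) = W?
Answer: -14813/9095 ≈ -1.6287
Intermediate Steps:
Q = -170 (Q = 6*(-28) - 2 = -168 - 2 = -170)
(2 + 22*13)/Q + O(-49)/(-749) = (2 + 22*13)/(-170) - 49/(-749) = (2 + 286)*(-1/170) - 49*(-1/749) = 288*(-1/170) + 7/107 = -144/85 + 7/107 = -14813/9095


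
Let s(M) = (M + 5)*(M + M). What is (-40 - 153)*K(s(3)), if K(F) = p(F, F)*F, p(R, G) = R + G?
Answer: -889344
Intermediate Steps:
p(R, G) = G + R
s(M) = 2*M*(5 + M) (s(M) = (5 + M)*(2*M) = 2*M*(5 + M))
K(F) = 2*F² (K(F) = (F + F)*F = (2*F)*F = 2*F²)
(-40 - 153)*K(s(3)) = (-40 - 153)*(2*(2*3*(5 + 3))²) = -386*(2*3*8)² = -386*48² = -386*2304 = -193*4608 = -889344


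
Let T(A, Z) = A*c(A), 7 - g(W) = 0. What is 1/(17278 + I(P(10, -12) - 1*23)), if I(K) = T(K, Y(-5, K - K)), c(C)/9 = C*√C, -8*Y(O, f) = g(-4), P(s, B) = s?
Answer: 17278/328604017 - 1521*I*√13/328604017 ≈ 5.258e-5 - 1.6689e-5*I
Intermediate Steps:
g(W) = 7 (g(W) = 7 - 1*0 = 7 + 0 = 7)
Y(O, f) = -7/8 (Y(O, f) = -⅛*7 = -7/8)
c(C) = 9*C^(3/2) (c(C) = 9*(C*√C) = 9*C^(3/2))
T(A, Z) = 9*A^(5/2) (T(A, Z) = A*(9*A^(3/2)) = 9*A^(5/2))
I(K) = 9*K^(5/2)
1/(17278 + I(P(10, -12) - 1*23)) = 1/(17278 + 9*(10 - 1*23)^(5/2)) = 1/(17278 + 9*(10 - 23)^(5/2)) = 1/(17278 + 9*(-13)^(5/2)) = 1/(17278 + 9*(169*I*√13)) = 1/(17278 + 1521*I*√13)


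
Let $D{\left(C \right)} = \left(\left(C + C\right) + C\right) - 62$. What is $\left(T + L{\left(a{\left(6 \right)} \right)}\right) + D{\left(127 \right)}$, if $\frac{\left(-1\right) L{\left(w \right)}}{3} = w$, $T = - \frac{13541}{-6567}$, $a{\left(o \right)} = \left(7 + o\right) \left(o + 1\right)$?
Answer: $\frac{28693}{597} \approx 48.062$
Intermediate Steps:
$a{\left(o \right)} = \left(1 + o\right) \left(7 + o\right)$ ($a{\left(o \right)} = \left(7 + o\right) \left(1 + o\right) = \left(1 + o\right) \left(7 + o\right)$)
$T = \frac{1231}{597}$ ($T = \left(-13541\right) \left(- \frac{1}{6567}\right) = \frac{1231}{597} \approx 2.062$)
$L{\left(w \right)} = - 3 w$
$D{\left(C \right)} = -62 + 3 C$ ($D{\left(C \right)} = \left(2 C + C\right) - 62 = 3 C - 62 = -62 + 3 C$)
$\left(T + L{\left(a{\left(6 \right)} \right)}\right) + D{\left(127 \right)} = \left(\frac{1231}{597} - 3 \left(7 + 6^{2} + 8 \cdot 6\right)\right) + \left(-62 + 3 \cdot 127\right) = \left(\frac{1231}{597} - 3 \left(7 + 36 + 48\right)\right) + \left(-62 + 381\right) = \left(\frac{1231}{597} - 273\right) + 319 = - \frac{161750}{597} + 319 = \frac{28693}{597}$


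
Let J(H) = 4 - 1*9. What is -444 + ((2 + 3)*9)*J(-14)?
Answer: -669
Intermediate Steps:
J(H) = -5 (J(H) = 4 - 9 = -5)
-444 + ((2 + 3)*9)*J(-14) = -444 + ((2 + 3)*9)*(-5) = -444 + (5*9)*(-5) = -444 + 45*(-5) = -444 - 225 = -669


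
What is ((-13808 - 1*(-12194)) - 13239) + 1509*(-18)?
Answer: -42015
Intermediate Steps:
((-13808 - 1*(-12194)) - 13239) + 1509*(-18) = ((-13808 + 12194) - 13239) - 27162 = (-1614 - 13239) - 27162 = -14853 - 27162 = -42015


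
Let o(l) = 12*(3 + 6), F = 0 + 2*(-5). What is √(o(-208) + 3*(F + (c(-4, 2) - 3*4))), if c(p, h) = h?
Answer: 4*√3 ≈ 6.9282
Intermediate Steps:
F = -10 (F = 0 - 10 = -10)
o(l) = 108 (o(l) = 12*9 = 108)
√(o(-208) + 3*(F + (c(-4, 2) - 3*4))) = √(108 + 3*(-10 + (2 - 3*4))) = √(108 + 3*(-10 + (2 - 12))) = √(108 + 3*(-10 - 10)) = √(108 + 3*(-20)) = √(108 - 60) = √48 = 4*√3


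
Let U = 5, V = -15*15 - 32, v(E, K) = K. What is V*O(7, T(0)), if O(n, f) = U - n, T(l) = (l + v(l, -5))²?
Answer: 514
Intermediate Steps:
V = -257 (V = -225 - 32 = -257)
T(l) = (-5 + l)² (T(l) = (l - 5)² = (-5 + l)²)
O(n, f) = 5 - n
V*O(7, T(0)) = -257*(5 - 1*7) = -257*(5 - 7) = -257*(-2) = 514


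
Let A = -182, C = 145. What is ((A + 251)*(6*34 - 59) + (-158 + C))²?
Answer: 99840064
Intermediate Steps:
((A + 251)*(6*34 - 59) + (-158 + C))² = ((-182 + 251)*(6*34 - 59) + (-158 + 145))² = (69*(204 - 59) - 13)² = (69*145 - 13)² = (10005 - 13)² = 9992² = 99840064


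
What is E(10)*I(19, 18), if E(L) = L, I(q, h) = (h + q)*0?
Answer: 0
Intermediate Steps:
I(q, h) = 0
E(10)*I(19, 18) = 10*0 = 0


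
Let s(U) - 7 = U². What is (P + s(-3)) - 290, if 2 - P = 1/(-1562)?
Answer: -424863/1562 ≈ -272.00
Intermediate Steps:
s(U) = 7 + U²
P = 3125/1562 (P = 2 - 1/(-1562) = 2 - 1*(-1/1562) = 2 + 1/1562 = 3125/1562 ≈ 2.0006)
(P + s(-3)) - 290 = (3125/1562 + (7 + (-3)²)) - 290 = (3125/1562 + (7 + 9)) - 290 = (3125/1562 + 16) - 290 = 28117/1562 - 290 = -424863/1562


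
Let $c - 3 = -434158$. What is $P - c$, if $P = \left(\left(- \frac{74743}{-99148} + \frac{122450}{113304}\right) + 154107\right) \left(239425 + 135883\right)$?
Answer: $\frac{20304759035070240359}{351058281} \approx 5.7839 \cdot 10^{10}$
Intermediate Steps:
$c = -434155$ ($c = 3 - 434158 = -434155$)
$P = \frac{20304606621362252804}{351058281}$ ($P = \left(\left(\left(-74743\right) \left(- \frac{1}{99148}\right) + 122450 \cdot \frac{1}{113304}\right) + 154107\right) 375308 = \left(\left(\frac{74743}{99148} + \frac{61225}{56652}\right) + 154107\right) 375308 = \left(\frac{644042296}{351058281} + 154107\right) 375308 = \frac{54101182552363}{351058281} \cdot 375308 = \frac{20304606621362252804}{351058281} \approx 5.7838 \cdot 10^{10}$)
$P - c = \frac{20304606621362252804}{351058281} - -434155 = \frac{20304606621362252804}{351058281} + 434155 = \frac{20304759035070240359}{351058281}$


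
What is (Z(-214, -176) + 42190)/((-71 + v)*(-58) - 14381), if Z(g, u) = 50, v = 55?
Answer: -3840/1223 ≈ -3.1398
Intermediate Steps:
(Z(-214, -176) + 42190)/((-71 + v)*(-58) - 14381) = (50 + 42190)/((-71 + 55)*(-58) - 14381) = 42240/(-16*(-58) - 14381) = 42240/(928 - 14381) = 42240/(-13453) = 42240*(-1/13453) = -3840/1223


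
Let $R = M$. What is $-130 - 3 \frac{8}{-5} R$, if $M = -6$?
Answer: $- \frac{794}{5} \approx -158.8$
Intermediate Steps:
$R = -6$
$-130 - 3 \frac{8}{-5} R = -130 - 3 \frac{8}{-5} \left(-6\right) = -130 - 3 \cdot 8 \left(- \frac{1}{5}\right) \left(-6\right) = -130 - 3 \left(\left(- \frac{8}{5}\right) \left(-6\right)\right) = -130 - \frac{144}{5} = - \frac{794}{5}$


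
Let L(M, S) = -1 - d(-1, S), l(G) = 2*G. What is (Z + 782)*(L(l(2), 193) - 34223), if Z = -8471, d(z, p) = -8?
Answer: 263086824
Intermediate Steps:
L(M, S) = 7 (L(M, S) = -1 - 1*(-8) = -1 + 8 = 7)
(Z + 782)*(L(l(2), 193) - 34223) = (-8471 + 782)*(7 - 34223) = -7689*(-34216) = 263086824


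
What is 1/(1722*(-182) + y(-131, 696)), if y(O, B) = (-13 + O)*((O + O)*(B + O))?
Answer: 1/21002916 ≈ 4.7612e-8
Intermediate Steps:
y(O, B) = 2*O*(-13 + O)*(B + O) (y(O, B) = (-13 + O)*((2*O)*(B + O)) = (-13 + O)*(2*O*(B + O)) = 2*O*(-13 + O)*(B + O))
1/(1722*(-182) + y(-131, 696)) = 1/(1722*(-182) + 2*(-131)*((-131)**2 - 13*696 - 13*(-131) + 696*(-131))) = 1/(-313404 + 2*(-131)*(17161 - 9048 + 1703 - 91176)) = 1/(-313404 + 2*(-131)*(-81360)) = 1/(-313404 + 21316320) = 1/21002916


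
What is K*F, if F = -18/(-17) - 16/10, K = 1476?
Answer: -67896/85 ≈ -798.78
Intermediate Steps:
F = -46/85 (F = -18*(-1/17) - 16*1/10 = 18/17 - 8/5 = -46/85 ≈ -0.54118)
K*F = 1476*(-46/85) = -67896/85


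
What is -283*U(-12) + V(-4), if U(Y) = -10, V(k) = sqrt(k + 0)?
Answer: 2830 + 2*I ≈ 2830.0 + 2.0*I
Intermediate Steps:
V(k) = sqrt(k)
-283*U(-12) + V(-4) = -283*(-10) + sqrt(-4) = 2830 + 2*I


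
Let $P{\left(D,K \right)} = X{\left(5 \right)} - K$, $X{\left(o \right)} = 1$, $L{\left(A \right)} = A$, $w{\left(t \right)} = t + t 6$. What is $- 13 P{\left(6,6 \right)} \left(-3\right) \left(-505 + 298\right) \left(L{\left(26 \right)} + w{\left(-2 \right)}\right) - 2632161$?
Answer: $-2147781$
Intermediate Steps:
$w{\left(t \right)} = 7 t$ ($w{\left(t \right)} = t + 6 t = 7 t$)
$P{\left(D,K \right)} = 1 - K$
$- 13 P{\left(6,6 \right)} \left(-3\right) \left(-505 + 298\right) \left(L{\left(26 \right)} + w{\left(-2 \right)}\right) - 2632161 = - 13 \left(1 - 6\right) \left(-3\right) \left(-505 + 298\right) \left(26 + 7 \left(-2\right)\right) - 2632161 = - 13 \left(1 - 6\right) \left(-3\right) \left(- 207 \left(26 - 14\right)\right) - 2632161 = \left(-13\right) \left(-5\right) \left(-3\right) \left(\left(-207\right) 12\right) - 2632161 = 65 \left(-3\right) \left(-2484\right) - 2632161 = \left(-195\right) \left(-2484\right) - 2632161 = 484380 - 2632161 = -2147781$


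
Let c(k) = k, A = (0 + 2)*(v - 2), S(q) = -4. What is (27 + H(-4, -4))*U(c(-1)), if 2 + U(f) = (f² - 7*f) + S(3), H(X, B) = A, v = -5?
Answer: 26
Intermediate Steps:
A = -14 (A = (0 + 2)*(-5 - 2) = 2*(-7) = -14)
H(X, B) = -14
U(f) = -6 + f² - 7*f (U(f) = -2 + ((f² - 7*f) - 4) = -2 + (-4 + f² - 7*f) = -6 + f² - 7*f)
(27 + H(-4, -4))*U(c(-1)) = (27 - 14)*(-6 + (-1)² - 7*(-1)) = 13*(-6 + 1 + 7) = 13*2 = 26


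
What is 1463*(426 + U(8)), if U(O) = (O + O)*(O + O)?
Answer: 997766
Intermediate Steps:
U(O) = 4*O² (U(O) = (2*O)*(2*O) = 4*O²)
1463*(426 + U(8)) = 1463*(426 + 4*8²) = 1463*(426 + 4*64) = 1463*(426 + 256) = 1463*682 = 997766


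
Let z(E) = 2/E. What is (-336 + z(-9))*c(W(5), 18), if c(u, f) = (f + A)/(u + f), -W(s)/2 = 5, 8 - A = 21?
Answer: -7565/36 ≈ -210.14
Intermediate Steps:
A = -13 (A = 8 - 1*21 = 8 - 21 = -13)
W(s) = -10 (W(s) = -2*5 = -10)
c(u, f) = (-13 + f)/(f + u) (c(u, f) = (f - 13)/(u + f) = (-13 + f)/(f + u))
(-336 + z(-9))*c(W(5), 18) = (-336 + 2/(-9))*((-13 + 18)/(18 - 10)) = (-336 + 2*(-⅑))*(5/8) = (-336 - 2/9)*((⅛)*5) = -3026/9*5/8 = -7565/36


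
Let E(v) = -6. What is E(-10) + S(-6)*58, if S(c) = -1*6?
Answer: -354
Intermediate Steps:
S(c) = -6
E(-10) + S(-6)*58 = -6 - 6*58 = -6 - 348 = -354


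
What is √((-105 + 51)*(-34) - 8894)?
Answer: I*√7058 ≈ 84.012*I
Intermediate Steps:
√((-105 + 51)*(-34) - 8894) = √(-54*(-34) - 8894) = √(1836 - 8894) = √(-7058) = I*√7058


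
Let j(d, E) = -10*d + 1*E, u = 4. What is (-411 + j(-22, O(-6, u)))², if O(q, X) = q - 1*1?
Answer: 39204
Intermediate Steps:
O(q, X) = -1 + q (O(q, X) = q - 1 = -1 + q)
j(d, E) = E - 10*d (j(d, E) = -10*d + E = E - 10*d)
(-411 + j(-22, O(-6, u)))² = (-411 + ((-1 - 6) - 10*(-22)))² = (-411 + (-7 + 220))² = (-411 + 213)² = (-198)² = 39204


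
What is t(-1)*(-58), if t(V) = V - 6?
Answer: 406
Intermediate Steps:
t(V) = -6 + V
t(-1)*(-58) = (-6 - 1)*(-58) = -7*(-58) = 406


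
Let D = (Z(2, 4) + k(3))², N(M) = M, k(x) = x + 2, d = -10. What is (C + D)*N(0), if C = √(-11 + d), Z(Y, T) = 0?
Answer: 0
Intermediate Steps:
k(x) = 2 + x
C = I*√21 (C = √(-11 - 10) = √(-21) = I*√21 ≈ 4.5826*I)
D = 25 (D = (0 + (2 + 3))² = (0 + 5)² = 5² = 25)
(C + D)*N(0) = (I*√21 + 25)*0 = (25 + I*√21)*0 = 0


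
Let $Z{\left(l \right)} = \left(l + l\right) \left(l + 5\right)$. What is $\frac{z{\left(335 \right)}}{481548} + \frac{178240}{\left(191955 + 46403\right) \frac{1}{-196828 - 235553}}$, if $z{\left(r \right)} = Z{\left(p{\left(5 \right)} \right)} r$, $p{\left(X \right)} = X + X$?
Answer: $- \frac{1546321650194755}{4782534091} \approx -3.2333 \cdot 10^{5}$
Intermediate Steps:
$p{\left(X \right)} = 2 X$
$Z{\left(l \right)} = 2 l \left(5 + l\right)$
$z{\left(r \right)} = 300 r$ ($z{\left(r \right)} = 2 \cdot 2 \cdot 5 \left(5 + 2 \cdot 5\right) r = 2 \cdot 10 \left(5 + 10\right) r = 2 \cdot 10 \cdot 15 r = 300 r$)
$\frac{z{\left(335 \right)}}{481548} + \frac{178240}{\left(191955 + 46403\right) \frac{1}{-196828 - 235553}} = \frac{300 \cdot 335}{481548} + \frac{178240}{\left(191955 + 46403\right) \frac{1}{-196828 - 235553}} = 100500 \cdot \frac{1}{481548} + \frac{178240}{238358 \frac{1}{-432381}} = \frac{8375}{40129} + \frac{178240}{238358 \left(- \frac{1}{432381}\right)} = \frac{8375}{40129} + \frac{178240}{- \frac{238358}{432381}} = \frac{8375}{40129} + 178240 \left(- \frac{432381}{238358}\right) = \frac{8375}{40129} - \frac{38533794720}{119179} = - \frac{1546321650194755}{4782534091}$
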